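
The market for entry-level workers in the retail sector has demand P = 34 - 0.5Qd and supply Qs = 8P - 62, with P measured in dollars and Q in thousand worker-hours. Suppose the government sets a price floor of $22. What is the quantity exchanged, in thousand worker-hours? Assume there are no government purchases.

24

Rearranging demand gives Qd = 68 - 2P. Equilibrium: 68 - 2P = 8P - 62, so 130 = 10P and P* = 13, Q* = 42.
Because the floor (22) lies above the market-clearing price, it is binding.
At P = 22: Qd = 68 - 2·22 = 24 and Qs = 8·22 - 62 = 114.
The quantity actually transacted is the short side, demand: 24.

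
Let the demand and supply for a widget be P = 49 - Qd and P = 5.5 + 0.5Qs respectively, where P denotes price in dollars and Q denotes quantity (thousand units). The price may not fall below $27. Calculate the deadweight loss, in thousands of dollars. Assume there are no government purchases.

36.75

Rearranging demand gives Qd = 49 - P; rearranging supply gives Qs = 2P - 11. Setting quantity demanded equal to quantity supplied, 49 - P = 2P - 11, gives P* = 20 and Q* = 29.
Since 27 > 20, the floor is binding.
At P = 27: Qd = 49 - 27 = 22 and Qs = 2·27 - 11 = 43.
Quantity traded falls to 22. At Q = 22 the demand price is 49 - 22 = 27 and the supply price is (11 + 22)/2 = 16.5.
Deadweight loss = ½ · (27 - 16.5) · (29 - 22) = ½ · 10.5 · 7 = 36.75.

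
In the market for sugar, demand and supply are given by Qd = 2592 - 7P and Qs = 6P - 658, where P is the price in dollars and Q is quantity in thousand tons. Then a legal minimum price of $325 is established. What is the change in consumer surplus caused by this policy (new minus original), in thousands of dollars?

-43462.5

Without the control the market clears where 2592 - 7P = 6P - 658, i.e. P* = 250 and Q* = 842.
Since 325 > 250, the floor is binding.
At P = 325: Qd = 2592 - 7·325 = 317 and Qs = 6·325 - 658 = 1292.
Consumer surplus without the control is ½ · (2592/7 - 250) · 842 = 354482/7.
With the floor, consumers buy 317 units at 325, so CS = ½ · (2592/7 - 325) · 317 = 100489/14.
Change in consumer surplus = 100489/14 - 354482/7 = -43462.5.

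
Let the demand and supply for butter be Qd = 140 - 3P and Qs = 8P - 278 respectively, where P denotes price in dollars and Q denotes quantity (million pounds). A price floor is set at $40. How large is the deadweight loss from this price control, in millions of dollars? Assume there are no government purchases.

8.25

In a free market, 140 - 3P = 8P - 278 gives the equilibrium P* = 38, Q* = 26.
The floor of 40 is above the equilibrium price 38, so it binds.
At P = 40: Qd = 140 - 3·40 = 20 and Qs = 8·40 - 278 = 42.
Quantity traded falls to 20. At Q = 20 the demand price is (140 - 20)/3 = 40 and the supply price is (278 + 20)/8 = 37.25.
Deadweight loss = ½ · (40 - 37.25) · (26 - 20) = ½ · 2.75 · 6 = 8.25.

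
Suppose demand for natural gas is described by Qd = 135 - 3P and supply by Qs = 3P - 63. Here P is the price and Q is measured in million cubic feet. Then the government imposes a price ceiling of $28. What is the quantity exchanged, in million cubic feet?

Without the control the market clears where 135 - 3P = 3P - 63, i.e. P* = 33 and Q* = 36.
Because the ceiling (28) lies below the market-clearing price, it is binding.
At P = 28: Qd = 135 - 3·28 = 51 and Qs = 3·28 - 63 = 21.
The quantity actually transacted is the short side, supply: 21.

21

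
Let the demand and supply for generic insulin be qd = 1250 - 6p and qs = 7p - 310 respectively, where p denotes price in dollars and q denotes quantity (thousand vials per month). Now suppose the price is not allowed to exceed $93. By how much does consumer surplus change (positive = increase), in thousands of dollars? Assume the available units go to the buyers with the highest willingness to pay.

Setting quantity demanded equal to quantity supplied, 1250 - 6p = 7p - 310, gives p* = 120 and q* = 530.
Because the ceiling (93) lies below the market-clearing price, it is binding.
At p = 93: qd = 1250 - 6·93 = 692 and qs = 7·93 - 310 = 341.
Consumer surplus without the control is ½ · (625/3 - 120) · 530 = 70225/3.
With the ceiling, 341 units are sold at 93 (assume they go to the highest-value buyers). The demand price at q = 341 is 151.5, so CS = ½ · [(625/3 - 93) + (151.5 - 93)] · 341 = 355663/12.
Change in consumer surplus = 355663/12 - 70225/3 = 6230.25.

6230.25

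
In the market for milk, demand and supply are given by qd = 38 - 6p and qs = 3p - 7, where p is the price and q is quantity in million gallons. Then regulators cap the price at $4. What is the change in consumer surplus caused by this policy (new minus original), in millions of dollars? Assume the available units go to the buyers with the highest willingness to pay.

Equilibrium: 38 - 6p = 3p - 7, so 45 = 9p and p* = 5, q* = 8.
Since 4 < 5, the ceiling is binding.
At p = 4: qd = 38 - 6·4 = 14 and qs = 3·4 - 7 = 5.
Consumer surplus without the control is ½ · (19/3 - 5) · 8 = 16/3.
With the ceiling, 5 units are sold at 4 (assume they go to the highest-value buyers). The demand price at q = 5 is 5.5, so CS = ½ · [(19/3 - 4) + (5.5 - 4)] · 5 = 115/12.
Change in consumer surplus = 115/12 - 16/3 = 4.25.

4.25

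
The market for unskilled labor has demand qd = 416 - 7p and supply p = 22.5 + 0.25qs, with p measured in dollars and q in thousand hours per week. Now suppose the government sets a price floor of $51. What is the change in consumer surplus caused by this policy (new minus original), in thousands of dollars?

Rearranging supply gives qs = 4p - 90. Setting quantity demanded equal to quantity supplied, 416 - 7p = 4p - 90, gives p* = 46 and q* = 94.
Since 51 > 46, the floor is binding.
At p = 51: qd = 416 - 7·51 = 59 and qs = 4·51 - 90 = 114.
Consumer surplus without the control is ½ · (416/7 - 46) · 94 = 4418/7.
With the floor, consumers buy 59 units at 51, so CS = ½ · (416/7 - 51) · 59 = 3481/14.
Change in consumer surplus = 3481/14 - 4418/7 = -382.5.

-382.5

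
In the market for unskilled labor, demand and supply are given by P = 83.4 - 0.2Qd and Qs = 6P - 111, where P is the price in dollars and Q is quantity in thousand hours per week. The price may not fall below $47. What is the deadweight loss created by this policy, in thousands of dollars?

0

Rearranging demand gives Qd = 417 - 5P. Without the control the market clears where 417 - 5P = 6P - 111, i.e. P* = 48 and Q* = 177.
Since 47 is below P* = 48, the floor does not bind and the free-market outcome prevails.
Since the control does not bind, no trades are prevented and deadweight loss is zero.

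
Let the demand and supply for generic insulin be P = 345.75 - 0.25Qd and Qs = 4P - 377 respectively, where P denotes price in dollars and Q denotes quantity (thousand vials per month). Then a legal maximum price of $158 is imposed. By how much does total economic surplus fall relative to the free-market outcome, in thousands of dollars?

15376

Rearranging demand gives Qd = 1383 - 4P. Equilibrium: 1383 - 4P = 4P - 377, so 1760 = 8P and P* = 220, Q* = 503.
The ceiling of 158 is below the equilibrium price 220, so it binds.
At P = 158: Qd = 1383 - 4·158 = 751 and Qs = 4·158 - 377 = 255.
Quantity traded falls to 255. At Q = 255 the demand price is (1383 - 255)/4 = 282 and the supply price is (377 + 255)/4 = 158.
Deadweight loss = ½ · (282 - 158) · (503 - 255) = ½ · 124 · 248 = 15376.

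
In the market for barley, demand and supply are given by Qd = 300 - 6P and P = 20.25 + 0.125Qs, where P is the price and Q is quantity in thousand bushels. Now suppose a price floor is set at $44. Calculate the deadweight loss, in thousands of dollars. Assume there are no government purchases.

Rearranging supply gives Qs = 8P - 162. Equilibrium: 300 - 6P = 8P - 162, so 462 = 14P and P* = 33, Q* = 102.
Since 44 > 33, the floor is binding.
At P = 44: Qd = 300 - 6·44 = 36 and Qs = 8·44 - 162 = 190.
Quantity traded falls to 36. At Q = 36 the demand price is (300 - 36)/6 = 44 and the supply price is (162 + 36)/8 = 24.75.
Deadweight loss = ½ · (44 - 24.75) · (102 - 36) = ½ · 19.25 · 66 = 635.25.

635.25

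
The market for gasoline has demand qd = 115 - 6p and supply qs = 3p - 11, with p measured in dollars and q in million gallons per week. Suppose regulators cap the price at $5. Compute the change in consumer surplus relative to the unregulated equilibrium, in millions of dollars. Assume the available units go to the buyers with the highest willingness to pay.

-24.75

Equilibrium: 115 - 6p = 3p - 11, so 126 = 9p and p* = 14, q* = 31.
The ceiling of 5 is below the equilibrium price 14, so it binds.
At p = 5: qd = 115 - 6·5 = 85 and qs = 3·5 - 11 = 4.
Consumer surplus without the control is ½ · (115/6 - 14) · 31 = 961/12.
With the ceiling, 4 units are sold at 5 (assume they go to the highest-value buyers). The demand price at q = 4 is 18.5, so CS = ½ · [(115/6 - 5) + (18.5 - 5)] · 4 = 166/3.
Change in consumer surplus = 166/3 - 961/12 = -24.75.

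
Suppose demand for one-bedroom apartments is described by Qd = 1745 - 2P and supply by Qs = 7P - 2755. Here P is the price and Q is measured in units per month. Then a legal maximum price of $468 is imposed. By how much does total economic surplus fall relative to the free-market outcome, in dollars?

Without the control the market clears where 1745 - 2P = 7P - 2755, i.e. P* = 500 and Q* = 745.
The ceiling of 468 is below the equilibrium price 500, so it binds.
At P = 468: Qd = 1745 - 2·468 = 809 and Qs = 7·468 - 2755 = 521.
Quantity traded falls to 521. At Q = 521 the demand price is (1745 - 521)/2 = 612 and the supply price is (2755 + 521)/7 = 468.
Deadweight loss = ½ · (612 - 468) · (745 - 521) = ½ · 144 · 224 = 16128.

16128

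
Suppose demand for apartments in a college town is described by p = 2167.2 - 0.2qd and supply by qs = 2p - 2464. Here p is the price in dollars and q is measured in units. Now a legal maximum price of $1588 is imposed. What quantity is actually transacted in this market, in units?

Rearranging demand gives qd = 10836 - 5p. In a free market, 10836 - 5p = 2p - 2464 gives the equilibrium p* = 1900, q* = 1336.
Since 1588 < 1900, the ceiling is binding.
At p = 1588: qd = 10836 - 5·1588 = 2896 and qs = 2·1588 - 2464 = 712.
The quantity actually transacted is the short side, supply: 712.

712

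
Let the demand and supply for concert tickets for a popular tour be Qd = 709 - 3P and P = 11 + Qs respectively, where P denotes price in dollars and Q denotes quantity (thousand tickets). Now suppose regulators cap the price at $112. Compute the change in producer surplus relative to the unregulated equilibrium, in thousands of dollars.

Rearranging supply gives Qs = P - 11. Setting quantity demanded equal to quantity supplied, 709 - 3P = P - 11, gives P* = 180 and Q* = 169.
The ceiling of 112 is below the equilibrium price 180, so it binds.
At P = 112: Qd = 709 - 3·112 = 373 and Qs = 112 - 11 = 101.
Producer surplus without the control is ½ · (180 - 11) · 169 = 14280.5.
With the ceiling, producers sell 101 units at 112, so PS = ½ · (112 - 11) · 101 = 5100.5.
Change in producer surplus = 5100.5 - 14280.5 = -9180.

-9180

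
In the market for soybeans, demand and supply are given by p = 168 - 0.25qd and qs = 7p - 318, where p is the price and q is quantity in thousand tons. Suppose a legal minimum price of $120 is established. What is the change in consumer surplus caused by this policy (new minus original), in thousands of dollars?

Rearranging demand gives qd = 672 - 4p. In a free market, 672 - 4p = 7p - 318 gives the equilibrium p* = 90, q* = 312.
Since 120 > 90, the floor is binding.
At p = 120: qd = 672 - 4·120 = 192 and qs = 7·120 - 318 = 522.
Consumer surplus without the control is ½ · (168 - 90) · 312 = 12168.
With the floor, consumers buy 192 units at 120, so CS = ½ · (168 - 120) · 192 = 4608.
Change in consumer surplus = 4608 - 12168 = -7560.

-7560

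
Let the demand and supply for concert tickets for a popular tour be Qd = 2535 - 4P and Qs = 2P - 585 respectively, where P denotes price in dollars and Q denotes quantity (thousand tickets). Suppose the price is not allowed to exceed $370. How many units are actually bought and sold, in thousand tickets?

155

Without the control the market clears where 2535 - 4P = 2P - 585, i.e. P* = 520 and Q* = 455.
The ceiling of 370 is below the equilibrium price 520, so it binds.
At P = 370: Qd = 2535 - 4·370 = 1055 and Qs = 2·370 - 585 = 155.
The quantity actually transacted is the short side, supply: 155.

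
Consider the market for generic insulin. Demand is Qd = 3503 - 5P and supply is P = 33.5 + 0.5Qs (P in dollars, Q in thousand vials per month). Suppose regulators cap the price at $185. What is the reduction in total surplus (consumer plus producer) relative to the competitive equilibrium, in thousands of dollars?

147875

Rearranging supply gives Qs = 2P - 67. Setting quantity demanded equal to quantity supplied, 3503 - 5P = 2P - 67, gives P* = 510 and Q* = 953.
The ceiling of 185 is below the equilibrium price 510, so it binds.
At P = 185: Qd = 3503 - 5·185 = 2578 and Qs = 2·185 - 67 = 303.
Quantity traded falls to 303. At Q = 303 the demand price is (3503 - 303)/5 = 640 and the supply price is (67 + 303)/2 = 185.
Deadweight loss = ½ · (640 - 185) · (953 - 303) = ½ · 455 · 650 = 147875.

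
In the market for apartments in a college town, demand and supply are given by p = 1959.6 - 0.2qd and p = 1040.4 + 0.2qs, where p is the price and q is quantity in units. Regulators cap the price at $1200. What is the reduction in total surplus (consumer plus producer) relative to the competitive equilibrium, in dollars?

Rearranging demand gives qd = 9798 - 5p; rearranging supply gives qs = 5p - 5202. Without the control the market clears where 9798 - 5p = 5p - 5202, i.e. p* = 1500 and q* = 2298.
Since 1200 < 1500, the ceiling is binding.
At p = 1200: qd = 9798 - 5·1200 = 3798 and qs = 5·1200 - 5202 = 798.
Quantity traded falls to 798. At q = 798 the demand price is (9798 - 798)/5 = 1800 and the supply price is (5202 + 798)/5 = 1200.
Deadweight loss = ½ · (1800 - 1200) · (2298 - 798) = ½ · 600 · 1500 = 450000.

450000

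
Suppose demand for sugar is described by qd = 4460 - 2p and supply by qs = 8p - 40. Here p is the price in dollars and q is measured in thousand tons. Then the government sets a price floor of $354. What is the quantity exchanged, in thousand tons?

3560

Equilibrium: 4460 - 2p = 8p - 40, so 4500 = 10p and p* = 450, q* = 3560.
Since 354 is below p* = 450, the floor does not bind and the free-market outcome prevails.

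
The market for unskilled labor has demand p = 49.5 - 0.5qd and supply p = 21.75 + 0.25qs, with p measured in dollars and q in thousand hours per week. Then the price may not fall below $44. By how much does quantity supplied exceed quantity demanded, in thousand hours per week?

78

Rearranging demand gives qd = 99 - 2p; rearranging supply gives qs = 4p - 87. Equilibrium: 99 - 2p = 4p - 87, so 186 = 6p and p* = 31, q* = 37.
Since 44 > 31, the floor is binding.
At p = 44: qd = 99 - 2·44 = 11 and qs = 4·44 - 87 = 89.
Surplus = qs - qd = 89 - 11 = 78.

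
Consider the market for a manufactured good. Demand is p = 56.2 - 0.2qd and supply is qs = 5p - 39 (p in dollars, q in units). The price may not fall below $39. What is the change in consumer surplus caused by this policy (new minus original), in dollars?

Rearranging demand gives qd = 281 - 5p. Setting quantity demanded equal to quantity supplied, 281 - 5p = 5p - 39, gives p* = 32 and q* = 121.
Since 39 > 32, the floor is binding.
At p = 39: qd = 281 - 5·39 = 86 and qs = 5·39 - 39 = 156.
Consumer surplus without the control is ½ · (56.2 - 32) · 121 = 1464.1.
With the floor, consumers buy 86 units at 39, so CS = ½ · (56.2 - 39) · 86 = 739.6.
Change in consumer surplus = 739.6 - 1464.1 = -724.5.

-724.5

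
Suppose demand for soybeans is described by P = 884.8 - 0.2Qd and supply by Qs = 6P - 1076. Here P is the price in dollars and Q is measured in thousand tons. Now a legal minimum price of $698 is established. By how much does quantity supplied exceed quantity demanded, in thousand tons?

2178

Rearranging demand gives Qd = 4424 - 5P. In a free market, 4424 - 5P = 6P - 1076 gives the equilibrium P* = 500, Q* = 1924.
The floor of 698 is above the equilibrium price 500, so it binds.
At P = 698: Qd = 4424 - 5·698 = 934 and Qs = 6·698 - 1076 = 3112.
Surplus = Qs - Qd = 3112 - 934 = 2178.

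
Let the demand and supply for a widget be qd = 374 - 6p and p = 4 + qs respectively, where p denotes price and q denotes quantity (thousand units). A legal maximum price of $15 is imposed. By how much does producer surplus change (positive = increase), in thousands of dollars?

-1189.5

Rearranging supply gives qs = p - 4. Setting quantity demanded equal to quantity supplied, 374 - 6p = p - 4, gives p* = 54 and q* = 50.
Because the ceiling (15) lies below the market-clearing price, it is binding.
At p = 15: qd = 374 - 6·15 = 284 and qs = 15 - 4 = 11.
Producer surplus without the control is ½ · (54 - 4) · 50 = 1250.
With the ceiling, producers sell 11 units at 15, so PS = ½ · (15 - 4) · 11 = 60.5.
Change in producer surplus = 60.5 - 1250 = -1189.5.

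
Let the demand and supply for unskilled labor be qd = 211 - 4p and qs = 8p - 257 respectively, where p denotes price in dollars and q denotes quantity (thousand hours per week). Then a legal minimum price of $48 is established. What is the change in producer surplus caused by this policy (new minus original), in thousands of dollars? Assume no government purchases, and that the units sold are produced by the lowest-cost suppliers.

90

Setting quantity demanded equal to quantity supplied, 211 - 4p = 8p - 257, gives p* = 39 and q* = 55.
Since 48 > 39, the floor is binding.
At p = 48: qd = 211 - 4·48 = 19 and qs = 8·48 - 257 = 127.
Producer surplus without the control is ½ · (39 - 32.125) · 55 = 189.0625.
With the floor, 19 units are sold at 48. The supply price at q = 19 is 34.5, so PS = ½ · [(48 - 32.125) + (48 - 34.5)] · 19 = 279.0625.
Change in producer surplus = 279.0625 - 189.0625 = 90.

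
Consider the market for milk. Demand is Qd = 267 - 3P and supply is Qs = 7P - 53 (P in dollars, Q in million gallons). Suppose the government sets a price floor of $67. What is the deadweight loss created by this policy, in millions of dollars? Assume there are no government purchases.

2625

Equilibrium: 267 - 3P = 7P - 53, so 320 = 10P and P* = 32, Q* = 171.
The floor of 67 is above the equilibrium price 32, so it binds.
At P = 67: Qd = 267 - 3·67 = 66 and Qs = 7·67 - 53 = 416.
Quantity traded falls to 66. At Q = 66 the demand price is (267 - 66)/3 = 67 and the supply price is (53 + 66)/7 = 17.
Deadweight loss = ½ · (67 - 17) · (171 - 66) = ½ · 50 · 105 = 2625.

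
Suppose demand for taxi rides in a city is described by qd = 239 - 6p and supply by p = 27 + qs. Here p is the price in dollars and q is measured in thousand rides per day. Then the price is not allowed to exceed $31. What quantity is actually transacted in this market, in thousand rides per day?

Rearranging supply gives qs = p - 27. In a free market, 239 - 6p = p - 27 gives the equilibrium p* = 38, q* = 11.
Because the ceiling (31) lies below the market-clearing price, it is binding.
At p = 31: qd = 239 - 6·31 = 53 and qs = 31 - 27 = 4.
The quantity actually transacted is the short side, supply: 4.

4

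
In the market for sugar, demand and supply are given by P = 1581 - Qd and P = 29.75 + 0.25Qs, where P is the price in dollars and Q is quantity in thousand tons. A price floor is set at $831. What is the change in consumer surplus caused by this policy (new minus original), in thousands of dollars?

Rearranging demand gives Qd = 1581 - P; rearranging supply gives Qs = 4P - 119. Setting quantity demanded equal to quantity supplied, 1581 - P = 4P - 119, gives P* = 340 and Q* = 1241.
Because the floor (831) lies above the market-clearing price, it is binding.
At P = 831: Qd = 1581 - 831 = 750 and Qs = 4·831 - 119 = 3205.
Consumer surplus without the control is ½ · (1581 - 340) · 1241 = 770040.5.
With the floor, consumers buy 750 units at 831, so CS = ½ · (1581 - 831) · 750 = 281250.
Change in consumer surplus = 281250 - 770040.5 = -488790.5.

-488790.5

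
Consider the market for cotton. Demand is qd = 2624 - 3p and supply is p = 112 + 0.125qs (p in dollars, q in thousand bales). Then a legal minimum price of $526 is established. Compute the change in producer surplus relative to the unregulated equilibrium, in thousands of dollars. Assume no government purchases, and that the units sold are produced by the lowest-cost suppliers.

191605.75

Rearranging supply gives qs = 8p - 896. Without the control the market clears where 2624 - 3p = 8p - 896, i.e. p* = 320 and q* = 1664.
Since 526 > 320, the floor is binding.
At p = 526: qd = 2624 - 3·526 = 1046 and qs = 8·526 - 896 = 3312.
Producer surplus without the control is ½ · (320 - 112) · 1664 = 173056.
With the floor, 1046 units are sold at 526. The supply price at q = 1046 is 242.75, so PS = ½ · [(526 - 112) + (526 - 242.75)] · 1046 = 364661.75.
Change in producer surplus = 364661.75 - 173056 = 191605.75.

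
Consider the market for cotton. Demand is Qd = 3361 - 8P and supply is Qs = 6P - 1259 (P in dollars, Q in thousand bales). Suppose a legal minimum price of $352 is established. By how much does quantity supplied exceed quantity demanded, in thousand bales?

308

Equilibrium: 3361 - 8P = 6P - 1259, so 4620 = 14P and P* = 330, Q* = 721.
Because the floor (352) lies above the market-clearing price, it is binding.
At P = 352: Qd = 3361 - 8·352 = 545 and Qs = 6·352 - 1259 = 853.
Surplus = Qs - Qd = 853 - 545 = 308.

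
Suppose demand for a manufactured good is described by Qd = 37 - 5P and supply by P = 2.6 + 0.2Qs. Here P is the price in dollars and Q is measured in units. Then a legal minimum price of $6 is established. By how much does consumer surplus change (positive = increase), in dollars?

Rearranging supply gives Qs = 5P - 13. Setting quantity demanded equal to quantity supplied, 37 - 5P = 5P - 13, gives P* = 5 and Q* = 12.
Since 6 > 5, the floor is binding.
At P = 6: Qd = 37 - 5·6 = 7 and Qs = 5·6 - 13 = 17.
Consumer surplus without the control is ½ · (7.4 - 5) · 12 = 14.4.
With the floor, consumers buy 7 units at 6, so CS = ½ · (7.4 - 6) · 7 = 4.9.
Change in consumer surplus = 4.9 - 14.4 = -9.5.

-9.5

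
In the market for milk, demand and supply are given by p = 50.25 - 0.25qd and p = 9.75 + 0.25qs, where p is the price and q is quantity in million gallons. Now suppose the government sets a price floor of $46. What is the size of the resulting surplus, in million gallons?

128

Rearranging demand gives qd = 201 - 4p; rearranging supply gives qs = 4p - 39. Equilibrium: 201 - 4p = 4p - 39, so 240 = 8p and p* = 30, q* = 81.
Since 46 > 30, the floor is binding.
At p = 46: qd = 201 - 4·46 = 17 and qs = 4·46 - 39 = 145.
Surplus = qs - qd = 145 - 17 = 128.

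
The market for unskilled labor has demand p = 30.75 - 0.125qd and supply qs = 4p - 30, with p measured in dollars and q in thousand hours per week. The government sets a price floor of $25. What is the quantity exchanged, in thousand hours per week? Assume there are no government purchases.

Rearranging demand gives qd = 246 - 8p. Without the control the market clears where 246 - 8p = 4p - 30, i.e. p* = 23 and q* = 62.
The floor of 25 is above the equilibrium price 23, so it binds.
At p = 25: qd = 246 - 8·25 = 46 and qs = 4·25 - 30 = 70.
The quantity actually transacted is the short side, demand: 46.

46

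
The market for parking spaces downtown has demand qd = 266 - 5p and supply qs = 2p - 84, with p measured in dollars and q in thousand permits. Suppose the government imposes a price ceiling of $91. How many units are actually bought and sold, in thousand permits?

Without the control the market clears where 266 - 5p = 2p - 84, i.e. p* = 50 and q* = 16.
The ceiling of 91 is above the equilibrium price 50, so it is not binding; the market clears at p* = 50, q* = 16.

16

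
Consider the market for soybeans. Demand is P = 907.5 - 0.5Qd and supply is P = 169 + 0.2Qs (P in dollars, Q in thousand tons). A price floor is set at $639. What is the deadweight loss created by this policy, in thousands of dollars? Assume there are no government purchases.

Rearranging demand gives Qd = 1815 - 2P; rearranging supply gives Qs = 5P - 845. In a free market, 1815 - 2P = 5P - 845 gives the equilibrium P* = 380, Q* = 1055.
Because the floor (639) lies above the market-clearing price, it is binding.
At P = 639: Qd = 1815 - 2·639 = 537 and Qs = 5·639 - 845 = 2350.
Quantity traded falls to 537. At Q = 537 the demand price is (1815 - 537)/2 = 639 and the supply price is (845 + 537)/5 = 276.4.
Deadweight loss = ½ · (639 - 276.4) · (1055 - 537) = ½ · 362.6 · 518 = 93913.4.

93913.4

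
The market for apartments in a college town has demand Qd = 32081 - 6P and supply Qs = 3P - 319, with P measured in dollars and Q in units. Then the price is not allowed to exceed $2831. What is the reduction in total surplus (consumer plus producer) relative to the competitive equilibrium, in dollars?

1330562.25

Equilibrium: 32081 - 6P = 3P - 319, so 32400 = 9P and P* = 3600, Q* = 10481.
The ceiling of 2831 is below the equilibrium price 3600, so it binds.
At P = 2831: Qd = 32081 - 6·2831 = 15095 and Qs = 3·2831 - 319 = 8174.
Quantity traded falls to 8174. At Q = 8174 the demand price is (32081 - 8174)/6 = 3984.5 and the supply price is (319 + 8174)/3 = 2831.
Deadweight loss = ½ · (3984.5 - 2831) · (10481 - 8174) = ½ · 1153.5 · 2307 = 1330562.25.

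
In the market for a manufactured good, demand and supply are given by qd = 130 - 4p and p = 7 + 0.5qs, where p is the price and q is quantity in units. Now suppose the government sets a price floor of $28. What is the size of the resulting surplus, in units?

24

Rearranging supply gives qs = 2p - 14. Equilibrium: 130 - 4p = 2p - 14, so 144 = 6p and p* = 24, q* = 34.
Since 28 > 24, the floor is binding.
At p = 28: qd = 130 - 4·28 = 18 and qs = 2·28 - 14 = 42.
Surplus = qs - qd = 42 - 18 = 24.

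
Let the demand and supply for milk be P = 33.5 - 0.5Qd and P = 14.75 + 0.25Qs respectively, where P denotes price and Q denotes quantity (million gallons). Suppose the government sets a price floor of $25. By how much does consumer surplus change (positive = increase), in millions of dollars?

-84

Rearranging demand gives Qd = 67 - 2P; rearranging supply gives Qs = 4P - 59. Equilibrium: 67 - 2P = 4P - 59, so 126 = 6P and P* = 21, Q* = 25.
The floor of 25 is above the equilibrium price 21, so it binds.
At P = 25: Qd = 67 - 2·25 = 17 and Qs = 4·25 - 59 = 41.
Consumer surplus without the control is ½ · (33.5 - 21) · 25 = 156.25.
With the floor, consumers buy 17 units at 25, so CS = ½ · (33.5 - 25) · 17 = 72.25.
Change in consumer surplus = 72.25 - 156.25 = -84.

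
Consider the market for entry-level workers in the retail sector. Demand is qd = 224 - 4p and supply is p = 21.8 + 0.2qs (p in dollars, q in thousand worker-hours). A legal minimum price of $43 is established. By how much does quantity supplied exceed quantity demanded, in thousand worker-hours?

54

Rearranging supply gives qs = 5p - 109. Equilibrium: 224 - 4p = 5p - 109, so 333 = 9p and p* = 37, q* = 76.
Since 43 > 37, the floor is binding.
At p = 43: qd = 224 - 4·43 = 52 and qs = 5·43 - 109 = 106.
Surplus = qs - qd = 106 - 52 = 54.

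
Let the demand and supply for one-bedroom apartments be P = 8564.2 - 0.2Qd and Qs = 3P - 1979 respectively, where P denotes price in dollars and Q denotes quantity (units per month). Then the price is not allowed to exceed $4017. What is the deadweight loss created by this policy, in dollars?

6014133.6

Rearranging demand gives Qd = 42821 - 5P. Without the control the market clears where 42821 - 5P = 3P - 1979, i.e. P* = 5600 and Q* = 14821.
Because the ceiling (4017) lies below the market-clearing price, it is binding.
At P = 4017: Qd = 42821 - 5·4017 = 22736 and Qs = 3·4017 - 1979 = 10072.
Quantity traded falls to 10072. At Q = 10072 the demand price is (42821 - 10072)/5 = 6549.8 and the supply price is (1979 + 10072)/3 = 4017.
Deadweight loss = ½ · (6549.8 - 4017) · (14821 - 10072) = ½ · 2532.8 · 4749 = 6014133.6.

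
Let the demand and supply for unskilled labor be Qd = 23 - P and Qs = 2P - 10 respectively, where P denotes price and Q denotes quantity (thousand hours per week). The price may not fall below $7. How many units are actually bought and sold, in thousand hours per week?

Equilibrium: 23 - P = 2P - 10, so 33 = 3P and P* = 11, Q* = 12.
Since 7 is below P* = 11, the floor does not bind and the free-market outcome prevails.

12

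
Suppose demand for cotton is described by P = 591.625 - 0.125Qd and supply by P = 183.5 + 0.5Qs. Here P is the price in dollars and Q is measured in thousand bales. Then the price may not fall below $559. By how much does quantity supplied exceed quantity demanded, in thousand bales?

490

Rearranging demand gives Qd = 4733 - 8P; rearranging supply gives Qs = 2P - 367. In a free market, 4733 - 8P = 2P - 367 gives the equilibrium P* = 510, Q* = 653.
Because the floor (559) lies above the market-clearing price, it is binding.
At P = 559: Qd = 4733 - 8·559 = 261 and Qs = 2·559 - 367 = 751.
Surplus = Qs - Qd = 751 - 261 = 490.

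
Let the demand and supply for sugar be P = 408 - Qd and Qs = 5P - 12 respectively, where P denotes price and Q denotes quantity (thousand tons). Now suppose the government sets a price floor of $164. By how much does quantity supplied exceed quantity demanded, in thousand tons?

564

Rearranging demand gives Qd = 408 - P. Setting quantity demanded equal to quantity supplied, 408 - P = 5P - 12, gives P* = 70 and Q* = 338.
Since 164 > 70, the floor is binding.
At P = 164: Qd = 408 - 164 = 244 and Qs = 5·164 - 12 = 808.
Surplus = Qs - Qd = 808 - 244 = 564.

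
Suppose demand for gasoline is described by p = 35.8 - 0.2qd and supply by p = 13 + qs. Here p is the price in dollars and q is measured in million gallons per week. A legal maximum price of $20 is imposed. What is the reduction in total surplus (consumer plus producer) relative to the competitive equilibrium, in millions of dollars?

86.4

Rearranging demand gives qd = 179 - 5p; rearranging supply gives qs = p - 13. Without the control the market clears where 179 - 5p = p - 13, i.e. p* = 32 and q* = 19.
Since 20 < 32, the ceiling is binding.
At p = 20: qd = 179 - 5·20 = 79 and qs = 20 - 13 = 7.
Quantity traded falls to 7. At q = 7 the demand price is (179 - 7)/5 = 34.4 and the supply price is 13 + 7 = 20.
Deadweight loss = ½ · (34.4 - 20) · (19 - 7) = ½ · 14.4 · 12 = 86.4.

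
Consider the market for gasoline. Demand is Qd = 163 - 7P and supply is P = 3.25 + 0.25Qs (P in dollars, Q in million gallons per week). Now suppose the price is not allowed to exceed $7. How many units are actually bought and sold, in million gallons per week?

15

Rearranging supply gives Qs = 4P - 13. Without the control the market clears where 163 - 7P = 4P - 13, i.e. P* = 16 and Q* = 51.
The ceiling of 7 is below the equilibrium price 16, so it binds.
At P = 7: Qd = 163 - 7·7 = 114 and Qs = 4·7 - 13 = 15.
The quantity actually transacted is the short side, supply: 15.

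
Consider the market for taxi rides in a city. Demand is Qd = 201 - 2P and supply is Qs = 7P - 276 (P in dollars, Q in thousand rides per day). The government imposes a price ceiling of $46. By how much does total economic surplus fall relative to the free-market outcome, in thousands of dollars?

771.75

Without the control the market clears where 201 - 2P = 7P - 276, i.e. P* = 53 and Q* = 95.
Since 46 < 53, the ceiling is binding.
At P = 46: Qd = 201 - 2·46 = 109 and Qs = 7·46 - 276 = 46.
Quantity traded falls to 46. At Q = 46 the demand price is (201 - 46)/2 = 77.5 and the supply price is (276 + 46)/7 = 46.
Deadweight loss = ½ · (77.5 - 46) · (95 - 46) = ½ · 31.5 · 49 = 771.75.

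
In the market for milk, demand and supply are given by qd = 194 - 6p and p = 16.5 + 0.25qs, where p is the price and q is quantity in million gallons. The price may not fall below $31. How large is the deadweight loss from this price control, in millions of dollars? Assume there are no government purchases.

187.5

Rearranging supply gives qs = 4p - 66. Equilibrium: 194 - 6p = 4p - 66, so 260 = 10p and p* = 26, q* = 38.
The floor of 31 is above the equilibrium price 26, so it binds.
At p = 31: qd = 194 - 6·31 = 8 and qs = 4·31 - 66 = 58.
Quantity traded falls to 8. At q = 8 the demand price is (194 - 8)/6 = 31 and the supply price is (66 + 8)/4 = 18.5.
Deadweight loss = ½ · (31 - 18.5) · (38 - 8) = ½ · 12.5 · 30 = 187.5.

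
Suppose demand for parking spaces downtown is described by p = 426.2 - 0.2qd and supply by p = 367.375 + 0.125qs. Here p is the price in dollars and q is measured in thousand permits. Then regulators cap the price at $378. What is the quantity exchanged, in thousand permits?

85

Rearranging demand gives qd = 2131 - 5p; rearranging supply gives qs = 8p - 2939. Setting quantity demanded equal to quantity supplied, 2131 - 5p = 8p - 2939, gives p* = 390 and q* = 181.
The ceiling of 378 is below the equilibrium price 390, so it binds.
At p = 378: qd = 2131 - 5·378 = 241 and qs = 8·378 - 2939 = 85.
The quantity actually transacted is the short side, supply: 85.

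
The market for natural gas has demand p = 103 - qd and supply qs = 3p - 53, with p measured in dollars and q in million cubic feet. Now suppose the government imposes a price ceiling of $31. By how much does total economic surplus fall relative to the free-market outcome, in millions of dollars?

384

Rearranging demand gives qd = 103 - p. Setting quantity demanded equal to quantity supplied, 103 - p = 3p - 53, gives p* = 39 and q* = 64.
Since 31 < 39, the ceiling is binding.
At p = 31: qd = 103 - 31 = 72 and qs = 3·31 - 53 = 40.
Quantity traded falls to 40. At q = 40 the demand price is 103 - 40 = 63 and the supply price is (53 + 40)/3 = 31.
Deadweight loss = ½ · (63 - 31) · (64 - 40) = ½ · 32 · 24 = 384.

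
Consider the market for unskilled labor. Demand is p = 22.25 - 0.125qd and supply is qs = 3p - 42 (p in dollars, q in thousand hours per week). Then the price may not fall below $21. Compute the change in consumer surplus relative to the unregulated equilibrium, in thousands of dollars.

Rearranging demand gives qd = 178 - 8p. Without the control the market clears where 178 - 8p = 3p - 42, i.e. p* = 20 and q* = 18.
Because the floor (21) lies above the market-clearing price, it is binding.
At p = 21: qd = 178 - 8·21 = 10 and qs = 3·21 - 42 = 21.
Consumer surplus without the control is ½ · (22.25 - 20) · 18 = 20.25.
With the floor, consumers buy 10 units at 21, so CS = ½ · (22.25 - 21) · 10 = 6.25.
Change in consumer surplus = 6.25 - 20.25 = -14.

-14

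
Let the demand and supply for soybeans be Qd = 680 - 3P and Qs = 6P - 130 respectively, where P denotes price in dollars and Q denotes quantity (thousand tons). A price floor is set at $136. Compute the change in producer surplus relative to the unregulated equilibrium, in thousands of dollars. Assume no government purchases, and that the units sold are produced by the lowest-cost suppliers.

10925

Setting quantity demanded equal to quantity supplied, 680 - 3P = 6P - 130, gives P* = 90 and Q* = 410.
Because the floor (136) lies above the market-clearing price, it is binding.
At P = 136: Qd = 680 - 3·136 = 272 and Qs = 6·136 - 130 = 686.
Producer surplus without the control is ½ · (90 - 65/3) · 410 = 42025/3.
With the floor, 272 units are sold at 136. The supply price at Q = 272 is 67, so PS = ½ · [(136 - 65/3) + (136 - 67)] · 272 = 74800/3.
Change in producer surplus = 74800/3 - 42025/3 = 10925.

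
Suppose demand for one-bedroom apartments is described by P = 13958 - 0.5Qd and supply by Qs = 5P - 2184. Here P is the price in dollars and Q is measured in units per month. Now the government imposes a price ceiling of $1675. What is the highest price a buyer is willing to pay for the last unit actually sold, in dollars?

Rearranging demand gives Qd = 27916 - 2P. Equilibrium: 27916 - 2P = 5P - 2184, so 30100 = 7P and P* = 4300, Q* = 19316.
Since 1675 < 4300, the ceiling is binding.
At P = 1675: Qd = 27916 - 2·1675 = 24566 and Qs = 5·1675 - 2184 = 6191.
Only 6191 units reach the market. On the demand curve, the marginal buyer's willingness to pay at Q = 6191 is (27916 - 6191)/2 = 10862.5.

10862.5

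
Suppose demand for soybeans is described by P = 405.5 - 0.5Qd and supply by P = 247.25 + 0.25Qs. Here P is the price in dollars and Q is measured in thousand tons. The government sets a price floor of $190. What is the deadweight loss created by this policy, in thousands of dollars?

0

Rearranging demand gives Qd = 811 - 2P; rearranging supply gives Qs = 4P - 989. Equilibrium: 811 - 2P = 4P - 989, so 1800 = 6P and P* = 300, Q* = 211.
The floor of 190 is below the equilibrium price 300, so it is not binding; the market clears at P* = 300, Q* = 211.
Since the control does not bind, no trades are prevented and deadweight loss is zero.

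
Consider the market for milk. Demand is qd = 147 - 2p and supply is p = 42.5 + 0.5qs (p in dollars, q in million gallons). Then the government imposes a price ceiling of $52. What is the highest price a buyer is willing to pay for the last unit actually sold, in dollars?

64

Rearranging supply gives qs = 2p - 85. Equilibrium: 147 - 2p = 2p - 85, so 232 = 4p and p* = 58, q* = 31.
The ceiling of 52 is below the equilibrium price 58, so it binds.
At p = 52: qd = 147 - 2·52 = 43 and qs = 2·52 - 85 = 19.
Only 19 units reach the market. On the demand curve, the marginal buyer's willingness to pay at q = 19 is (147 - 19)/2 = 64.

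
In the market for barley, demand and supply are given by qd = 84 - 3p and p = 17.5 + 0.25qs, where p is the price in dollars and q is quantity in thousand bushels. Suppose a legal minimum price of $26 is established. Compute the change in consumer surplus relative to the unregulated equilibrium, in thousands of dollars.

-48

Rearranging supply gives qs = 4p - 70. Setting quantity demanded equal to quantity supplied, 84 - 3p = 4p - 70, gives p* = 22 and q* = 18.
Because the floor (26) lies above the market-clearing price, it is binding.
At p = 26: qd = 84 - 3·26 = 6 and qs = 4·26 - 70 = 34.
Consumer surplus without the control is ½ · (28 - 22) · 18 = 54.
With the floor, consumers buy 6 units at 26, so CS = ½ · (28 - 26) · 6 = 6.
Change in consumer surplus = 6 - 54 = -48.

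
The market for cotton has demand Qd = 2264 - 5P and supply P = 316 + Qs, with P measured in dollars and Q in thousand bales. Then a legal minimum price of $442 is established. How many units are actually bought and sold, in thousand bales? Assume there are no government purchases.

54

Rearranging supply gives Qs = P - 316. Without the control the market clears where 2264 - 5P = P - 316, i.e. P* = 430 and Q* = 114.
The floor of 442 is above the equilibrium price 430, so it binds.
At P = 442: Qd = 2264 - 5·442 = 54 and Qs = 442 - 316 = 126.
The quantity actually transacted is the short side, demand: 54.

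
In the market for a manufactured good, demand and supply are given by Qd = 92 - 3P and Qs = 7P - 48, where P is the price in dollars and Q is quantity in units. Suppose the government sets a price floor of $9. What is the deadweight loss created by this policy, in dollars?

Without the control the market clears where 92 - 3P = 7P - 48, i.e. P* = 14 and Q* = 50.
Since 9 is below P* = 14, the floor does not bind and the free-market outcome prevails.
Since the control does not bind, no trades are prevented and deadweight loss is zero.

0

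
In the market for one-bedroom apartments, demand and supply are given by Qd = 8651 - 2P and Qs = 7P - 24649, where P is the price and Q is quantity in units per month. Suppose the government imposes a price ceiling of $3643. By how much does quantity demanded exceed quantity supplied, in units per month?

Equilibrium: 8651 - 2P = 7P - 24649, so 33300 = 9P and P* = 3700, Q* = 1251.
Since 3643 < 3700, the ceiling is binding.
At P = 3643: Qd = 8651 - 2·3643 = 1365 and Qs = 7·3643 - 24649 = 852.
Shortage = Qd - Qs = 1365 - 852 = 513.

513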